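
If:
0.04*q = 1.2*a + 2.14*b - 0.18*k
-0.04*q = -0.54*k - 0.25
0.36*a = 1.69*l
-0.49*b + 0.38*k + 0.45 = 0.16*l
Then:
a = -0.0662127198379462*q - 1.21801059402156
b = 0.0620507463265742*q + 0.644055784809597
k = 0.0740740740740741*q - 0.462962962962963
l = -0.0141044846992075*q - 0.259457878016427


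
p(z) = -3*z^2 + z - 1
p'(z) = 1 - 6*z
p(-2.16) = -17.16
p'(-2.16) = 13.96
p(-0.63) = -2.82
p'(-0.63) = 4.78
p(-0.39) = -1.85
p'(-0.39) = 3.34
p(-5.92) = -112.06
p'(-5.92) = 36.52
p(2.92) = -23.66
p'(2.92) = -16.52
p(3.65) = -37.32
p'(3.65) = -20.90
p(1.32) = -4.91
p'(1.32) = -6.92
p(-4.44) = -64.58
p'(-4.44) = 27.64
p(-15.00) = -691.00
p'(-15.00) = 91.00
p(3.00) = -25.00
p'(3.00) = -17.00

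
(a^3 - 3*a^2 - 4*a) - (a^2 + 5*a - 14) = a^3 - 4*a^2 - 9*a + 14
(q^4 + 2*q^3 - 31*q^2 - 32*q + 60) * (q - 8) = q^5 - 6*q^4 - 47*q^3 + 216*q^2 + 316*q - 480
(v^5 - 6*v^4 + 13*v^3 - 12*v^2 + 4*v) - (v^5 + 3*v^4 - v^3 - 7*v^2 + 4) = -9*v^4 + 14*v^3 - 5*v^2 + 4*v - 4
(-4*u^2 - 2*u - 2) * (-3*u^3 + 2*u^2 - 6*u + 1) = 12*u^5 - 2*u^4 + 26*u^3 + 4*u^2 + 10*u - 2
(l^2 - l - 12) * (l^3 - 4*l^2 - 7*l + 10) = l^5 - 5*l^4 - 15*l^3 + 65*l^2 + 74*l - 120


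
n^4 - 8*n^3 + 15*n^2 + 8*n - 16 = (n - 4)^2*(n - 1)*(n + 1)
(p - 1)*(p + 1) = p^2 - 1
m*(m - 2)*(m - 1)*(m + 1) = m^4 - 2*m^3 - m^2 + 2*m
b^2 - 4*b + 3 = (b - 3)*(b - 1)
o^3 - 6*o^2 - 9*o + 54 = (o - 6)*(o - 3)*(o + 3)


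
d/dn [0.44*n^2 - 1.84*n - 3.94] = 0.88*n - 1.84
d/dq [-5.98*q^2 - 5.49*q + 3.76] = -11.96*q - 5.49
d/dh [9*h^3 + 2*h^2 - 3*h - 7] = 27*h^2 + 4*h - 3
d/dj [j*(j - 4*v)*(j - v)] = 3*j^2 - 10*j*v + 4*v^2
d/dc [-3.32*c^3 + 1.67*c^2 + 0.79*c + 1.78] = -9.96*c^2 + 3.34*c + 0.79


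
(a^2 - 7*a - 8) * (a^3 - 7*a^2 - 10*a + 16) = a^5 - 14*a^4 + 31*a^3 + 142*a^2 - 32*a - 128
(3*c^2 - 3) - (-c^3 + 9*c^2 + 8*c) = c^3 - 6*c^2 - 8*c - 3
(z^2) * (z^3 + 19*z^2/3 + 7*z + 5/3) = z^5 + 19*z^4/3 + 7*z^3 + 5*z^2/3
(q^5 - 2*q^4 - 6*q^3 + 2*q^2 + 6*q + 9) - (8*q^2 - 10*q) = q^5 - 2*q^4 - 6*q^3 - 6*q^2 + 16*q + 9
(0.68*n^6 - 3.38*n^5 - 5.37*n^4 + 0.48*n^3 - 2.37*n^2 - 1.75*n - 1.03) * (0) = 0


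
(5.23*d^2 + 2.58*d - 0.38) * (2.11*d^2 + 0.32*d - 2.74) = 11.0353*d^4 + 7.1174*d^3 - 14.3064*d^2 - 7.1908*d + 1.0412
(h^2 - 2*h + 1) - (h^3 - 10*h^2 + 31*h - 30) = -h^3 + 11*h^2 - 33*h + 31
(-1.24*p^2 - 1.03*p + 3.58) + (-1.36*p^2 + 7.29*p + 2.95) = -2.6*p^2 + 6.26*p + 6.53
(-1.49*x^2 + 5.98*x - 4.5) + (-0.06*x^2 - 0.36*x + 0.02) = -1.55*x^2 + 5.62*x - 4.48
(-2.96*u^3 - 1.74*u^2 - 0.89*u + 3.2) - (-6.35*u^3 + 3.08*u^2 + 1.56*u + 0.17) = 3.39*u^3 - 4.82*u^2 - 2.45*u + 3.03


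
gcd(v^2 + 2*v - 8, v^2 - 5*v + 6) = v - 2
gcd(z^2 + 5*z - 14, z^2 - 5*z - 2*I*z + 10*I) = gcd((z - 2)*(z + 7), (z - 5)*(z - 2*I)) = 1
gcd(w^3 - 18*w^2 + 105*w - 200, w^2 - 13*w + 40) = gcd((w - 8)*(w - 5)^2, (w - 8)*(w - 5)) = w^2 - 13*w + 40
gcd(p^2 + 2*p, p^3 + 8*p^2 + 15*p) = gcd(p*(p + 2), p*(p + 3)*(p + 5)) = p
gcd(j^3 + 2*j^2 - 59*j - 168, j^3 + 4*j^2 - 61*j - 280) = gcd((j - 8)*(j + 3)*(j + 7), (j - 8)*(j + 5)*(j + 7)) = j^2 - j - 56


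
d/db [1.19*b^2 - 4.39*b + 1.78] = 2.38*b - 4.39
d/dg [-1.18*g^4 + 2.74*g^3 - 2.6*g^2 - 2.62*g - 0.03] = -4.72*g^3 + 8.22*g^2 - 5.2*g - 2.62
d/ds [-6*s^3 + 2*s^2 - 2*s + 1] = -18*s^2 + 4*s - 2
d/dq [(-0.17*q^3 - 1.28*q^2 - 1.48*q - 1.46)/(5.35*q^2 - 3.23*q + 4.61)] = (-0.9095*q^4 + 1.0982*q^3 + 9.7013*q^2 + 3.8204*q - 11.5386)/(28.6225*q^4 - 34.561*q^3 + 59.7599*q^2 - 29.7806*q + 21.2521)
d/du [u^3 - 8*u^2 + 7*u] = 3*u^2 - 16*u + 7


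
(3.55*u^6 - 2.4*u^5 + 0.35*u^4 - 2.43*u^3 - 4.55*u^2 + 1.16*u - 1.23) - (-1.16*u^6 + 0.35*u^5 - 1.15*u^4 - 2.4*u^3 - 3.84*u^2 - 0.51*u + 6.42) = 4.71*u^6 - 2.75*u^5 + 1.5*u^4 - 0.0300000000000002*u^3 - 0.71*u^2 + 1.67*u - 7.65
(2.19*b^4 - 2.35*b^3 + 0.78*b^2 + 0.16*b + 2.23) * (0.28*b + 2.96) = 0.6132*b^5 + 5.8244*b^4 - 6.7376*b^3 + 2.3536*b^2 + 1.098*b + 6.6008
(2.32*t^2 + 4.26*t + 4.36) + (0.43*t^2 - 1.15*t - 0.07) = 2.75*t^2 + 3.11*t + 4.29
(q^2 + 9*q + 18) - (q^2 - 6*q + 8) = 15*q + 10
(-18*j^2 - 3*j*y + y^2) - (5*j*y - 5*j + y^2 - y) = -18*j^2 - 8*j*y + 5*j + y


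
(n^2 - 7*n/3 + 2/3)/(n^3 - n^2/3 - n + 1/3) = (n - 2)/(n^2 - 1)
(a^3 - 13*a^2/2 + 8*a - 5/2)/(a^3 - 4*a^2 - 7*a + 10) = (a - 1/2)/(a + 2)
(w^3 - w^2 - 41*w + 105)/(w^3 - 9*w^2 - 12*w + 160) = (w^2 + 4*w - 21)/(w^2 - 4*w - 32)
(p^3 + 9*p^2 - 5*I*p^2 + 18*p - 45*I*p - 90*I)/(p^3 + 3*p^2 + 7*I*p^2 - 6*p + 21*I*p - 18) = (p^2 + p*(6 - 5*I) - 30*I)/(p^2 + 7*I*p - 6)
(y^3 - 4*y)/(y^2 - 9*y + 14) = y*(y + 2)/(y - 7)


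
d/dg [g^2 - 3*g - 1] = 2*g - 3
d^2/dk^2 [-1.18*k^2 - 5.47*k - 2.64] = -2.36000000000000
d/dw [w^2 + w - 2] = 2*w + 1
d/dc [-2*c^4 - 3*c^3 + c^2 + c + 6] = -8*c^3 - 9*c^2 + 2*c + 1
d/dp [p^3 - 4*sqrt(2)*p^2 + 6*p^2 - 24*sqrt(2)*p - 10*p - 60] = 3*p^2 - 8*sqrt(2)*p + 12*p - 24*sqrt(2) - 10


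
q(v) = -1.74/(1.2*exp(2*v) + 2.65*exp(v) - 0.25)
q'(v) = -1.74*(-2.4*exp(2*v) - 2.65*exp(v))/(1.2*exp(2*v) + 2.65*exp(v) - 0.25)^2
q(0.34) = -0.30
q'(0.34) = 0.43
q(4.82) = -0.00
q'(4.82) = 0.00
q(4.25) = -0.00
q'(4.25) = 0.00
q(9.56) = -0.00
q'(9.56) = 0.00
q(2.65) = -0.01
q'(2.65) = 0.01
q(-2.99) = 15.30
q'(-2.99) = 18.75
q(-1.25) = -2.86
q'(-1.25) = 4.50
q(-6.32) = 7.10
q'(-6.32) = 0.14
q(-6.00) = 7.15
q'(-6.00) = 0.19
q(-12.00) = 6.96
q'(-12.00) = 0.00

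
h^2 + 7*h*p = h*(h + 7*p)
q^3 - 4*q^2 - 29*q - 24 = (q - 8)*(q + 1)*(q + 3)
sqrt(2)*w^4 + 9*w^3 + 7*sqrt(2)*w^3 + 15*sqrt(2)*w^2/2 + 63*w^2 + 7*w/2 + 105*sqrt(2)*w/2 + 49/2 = (w + 7)*(w + sqrt(2)/2)*(w + 7*sqrt(2)/2)*(sqrt(2)*w + 1)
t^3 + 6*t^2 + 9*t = t*(t + 3)^2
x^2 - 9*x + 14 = (x - 7)*(x - 2)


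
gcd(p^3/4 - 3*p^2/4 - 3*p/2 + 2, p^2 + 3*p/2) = 1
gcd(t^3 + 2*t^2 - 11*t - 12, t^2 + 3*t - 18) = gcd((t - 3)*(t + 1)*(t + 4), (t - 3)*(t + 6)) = t - 3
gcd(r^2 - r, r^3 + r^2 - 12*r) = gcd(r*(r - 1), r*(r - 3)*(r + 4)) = r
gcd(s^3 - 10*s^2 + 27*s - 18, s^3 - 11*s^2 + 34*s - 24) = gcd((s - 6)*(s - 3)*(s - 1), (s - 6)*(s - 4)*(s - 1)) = s^2 - 7*s + 6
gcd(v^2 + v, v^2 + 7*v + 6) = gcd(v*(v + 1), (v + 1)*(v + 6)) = v + 1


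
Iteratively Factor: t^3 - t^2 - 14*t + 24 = (t - 2)*(t^2 + t - 12) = (t - 2)*(t + 4)*(t - 3)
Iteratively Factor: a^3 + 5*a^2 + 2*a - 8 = (a + 2)*(a^2 + 3*a - 4) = (a + 2)*(a + 4)*(a - 1)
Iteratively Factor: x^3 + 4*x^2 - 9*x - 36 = (x - 3)*(x^2 + 7*x + 12) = (x - 3)*(x + 4)*(x + 3)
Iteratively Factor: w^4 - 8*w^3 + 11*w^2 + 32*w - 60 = (w - 3)*(w^3 - 5*w^2 - 4*w + 20) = (w - 3)*(w + 2)*(w^2 - 7*w + 10) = (w - 5)*(w - 3)*(w + 2)*(w - 2)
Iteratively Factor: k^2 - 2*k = (k)*(k - 2)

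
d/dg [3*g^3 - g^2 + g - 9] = 9*g^2 - 2*g + 1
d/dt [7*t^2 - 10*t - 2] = 14*t - 10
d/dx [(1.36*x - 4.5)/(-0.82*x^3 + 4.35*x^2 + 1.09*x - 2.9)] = (2.2304*x^3 - 16.986*x^2 + 39.15*x + 0.961)/(0.6724*x^6 - 7.134*x^5 + 17.1349*x^4 + 14.239*x^3 - 24.0419*x^2 - 6.322*x + 8.41)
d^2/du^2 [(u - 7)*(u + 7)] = 2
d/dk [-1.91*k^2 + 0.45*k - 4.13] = 0.45 - 3.82*k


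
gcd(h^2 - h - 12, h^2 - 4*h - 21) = h + 3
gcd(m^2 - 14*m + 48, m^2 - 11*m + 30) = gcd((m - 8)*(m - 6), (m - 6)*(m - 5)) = m - 6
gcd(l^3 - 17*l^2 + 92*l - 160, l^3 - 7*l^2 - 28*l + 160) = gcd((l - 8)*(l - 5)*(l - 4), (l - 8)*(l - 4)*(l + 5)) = l^2 - 12*l + 32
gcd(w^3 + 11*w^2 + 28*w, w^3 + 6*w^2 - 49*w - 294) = w + 7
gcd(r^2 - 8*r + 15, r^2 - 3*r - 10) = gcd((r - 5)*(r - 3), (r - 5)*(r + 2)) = r - 5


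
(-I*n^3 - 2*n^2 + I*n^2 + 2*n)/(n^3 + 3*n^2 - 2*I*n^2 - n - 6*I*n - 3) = n*(-I*n^2 + n*(-2 + I) + 2)/(n^3 + n^2*(3 - 2*I) - n*(1 + 6*I) - 3)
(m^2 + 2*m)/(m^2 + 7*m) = (m + 2)/(m + 7)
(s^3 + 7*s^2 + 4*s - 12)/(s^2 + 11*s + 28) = (s^3 + 7*s^2 + 4*s - 12)/(s^2 + 11*s + 28)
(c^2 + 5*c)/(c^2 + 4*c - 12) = c*(c + 5)/(c^2 + 4*c - 12)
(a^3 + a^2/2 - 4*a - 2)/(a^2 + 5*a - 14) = (a^2 + 5*a/2 + 1)/(a + 7)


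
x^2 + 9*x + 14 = (x + 2)*(x + 7)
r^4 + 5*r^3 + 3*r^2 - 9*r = r*(r - 1)*(r + 3)^2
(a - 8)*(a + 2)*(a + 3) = a^3 - 3*a^2 - 34*a - 48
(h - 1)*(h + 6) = h^2 + 5*h - 6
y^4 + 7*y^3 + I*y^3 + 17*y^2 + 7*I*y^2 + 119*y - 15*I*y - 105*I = (y + 7)*(y - 3*I)*(y - I)*(y + 5*I)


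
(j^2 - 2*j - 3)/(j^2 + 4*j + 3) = (j - 3)/(j + 3)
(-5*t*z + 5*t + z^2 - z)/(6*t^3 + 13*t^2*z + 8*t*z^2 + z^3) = (-5*t*z + 5*t + z^2 - z)/(6*t^3 + 13*t^2*z + 8*t*z^2 + z^3)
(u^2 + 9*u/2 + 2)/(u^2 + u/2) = (u + 4)/u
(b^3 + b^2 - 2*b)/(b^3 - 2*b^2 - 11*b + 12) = b*(b + 2)/(b^2 - b - 12)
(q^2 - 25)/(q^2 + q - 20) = (q - 5)/(q - 4)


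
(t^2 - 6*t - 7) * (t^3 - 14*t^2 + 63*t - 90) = t^5 - 20*t^4 + 140*t^3 - 370*t^2 + 99*t + 630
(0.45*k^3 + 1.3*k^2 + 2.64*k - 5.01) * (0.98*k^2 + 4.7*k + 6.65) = 0.441*k^5 + 3.389*k^4 + 11.6897*k^3 + 16.1432*k^2 - 5.991*k - 33.3165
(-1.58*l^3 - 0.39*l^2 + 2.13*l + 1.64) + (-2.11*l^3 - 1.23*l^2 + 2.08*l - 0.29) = -3.69*l^3 - 1.62*l^2 + 4.21*l + 1.35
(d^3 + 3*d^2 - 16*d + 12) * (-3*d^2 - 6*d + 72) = -3*d^5 - 15*d^4 + 102*d^3 + 276*d^2 - 1224*d + 864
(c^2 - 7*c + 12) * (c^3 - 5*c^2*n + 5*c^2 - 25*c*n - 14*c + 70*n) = c^5 - 5*c^4*n - 2*c^4 + 10*c^3*n - 37*c^3 + 185*c^2*n + 158*c^2 - 790*c*n - 168*c + 840*n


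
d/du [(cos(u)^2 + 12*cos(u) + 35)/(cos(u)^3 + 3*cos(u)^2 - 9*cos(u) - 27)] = (cos(u)^3 + 21*cos(u)^2 + 87*cos(u) + 3)*sin(u)/((cos(u) - 3)^2*(cos(u) + 3)^3)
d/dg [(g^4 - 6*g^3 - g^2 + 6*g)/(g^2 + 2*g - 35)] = 2*(g^5 - 82*g^3 + 311*g^2 + 35*g - 105)/(g^4 + 4*g^3 - 66*g^2 - 140*g + 1225)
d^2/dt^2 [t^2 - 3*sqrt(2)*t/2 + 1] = 2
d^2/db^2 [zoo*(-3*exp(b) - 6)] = zoo*exp(b)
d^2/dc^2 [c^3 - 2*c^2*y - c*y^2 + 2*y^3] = 6*c - 4*y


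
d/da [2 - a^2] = -2*a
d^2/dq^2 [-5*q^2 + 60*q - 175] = -10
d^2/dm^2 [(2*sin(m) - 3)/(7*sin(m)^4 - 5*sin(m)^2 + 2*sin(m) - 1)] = 2*(-441*sin(m)^9 + 1176*sin(m)^8 + 658*sin(m)^7 - 1974*sin(m)^6 - 410*sin(m)^5 + 1169*sin(m)^4 + 91*sin(m)^3 - 377*sin(m)^2 + 62*sin(m) + 7)/(7*sin(m)^4 - 5*sin(m)^2 + 2*sin(m) - 1)^3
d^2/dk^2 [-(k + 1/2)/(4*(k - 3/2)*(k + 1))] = (-8*k^3 - 12*k^2 - 30*k - 1)/(2*(8*k^6 - 12*k^5 - 30*k^4 + 35*k^3 + 45*k^2 - 27*k - 27))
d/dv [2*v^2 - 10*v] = 4*v - 10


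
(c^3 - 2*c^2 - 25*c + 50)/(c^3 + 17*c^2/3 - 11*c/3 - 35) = 3*(c^2 - 7*c + 10)/(3*c^2 + 2*c - 21)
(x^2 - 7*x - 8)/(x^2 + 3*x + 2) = (x - 8)/(x + 2)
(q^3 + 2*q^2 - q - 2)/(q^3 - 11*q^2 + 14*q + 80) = (q^2 - 1)/(q^2 - 13*q + 40)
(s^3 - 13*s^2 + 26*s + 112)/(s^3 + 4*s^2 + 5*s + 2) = (s^2 - 15*s + 56)/(s^2 + 2*s + 1)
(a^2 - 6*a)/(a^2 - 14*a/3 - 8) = 3*a/(3*a + 4)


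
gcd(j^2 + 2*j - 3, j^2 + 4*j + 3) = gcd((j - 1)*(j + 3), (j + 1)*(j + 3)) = j + 3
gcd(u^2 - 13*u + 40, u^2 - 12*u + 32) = u - 8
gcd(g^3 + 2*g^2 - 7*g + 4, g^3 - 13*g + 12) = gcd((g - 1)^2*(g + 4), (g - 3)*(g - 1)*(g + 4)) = g^2 + 3*g - 4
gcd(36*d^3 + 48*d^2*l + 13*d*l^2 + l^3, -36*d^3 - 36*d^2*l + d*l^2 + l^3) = 6*d^2 + 7*d*l + l^2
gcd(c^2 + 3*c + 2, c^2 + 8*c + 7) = c + 1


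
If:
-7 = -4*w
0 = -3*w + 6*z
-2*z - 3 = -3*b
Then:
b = 19/12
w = 7/4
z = 7/8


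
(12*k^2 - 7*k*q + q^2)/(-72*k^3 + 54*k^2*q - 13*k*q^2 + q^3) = 1/(-6*k + q)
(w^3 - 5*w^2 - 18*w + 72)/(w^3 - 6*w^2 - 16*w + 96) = (w - 3)/(w - 4)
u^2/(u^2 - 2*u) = u/(u - 2)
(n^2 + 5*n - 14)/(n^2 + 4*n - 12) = (n + 7)/(n + 6)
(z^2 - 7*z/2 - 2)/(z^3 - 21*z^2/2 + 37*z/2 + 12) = (z - 4)/(z^2 - 11*z + 24)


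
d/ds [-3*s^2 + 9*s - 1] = 9 - 6*s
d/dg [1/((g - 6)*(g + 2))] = 2*(2 - g)/(g^4 - 8*g^3 - 8*g^2 + 96*g + 144)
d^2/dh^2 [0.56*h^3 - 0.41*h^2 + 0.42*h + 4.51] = 3.36*h - 0.82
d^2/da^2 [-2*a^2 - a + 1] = -4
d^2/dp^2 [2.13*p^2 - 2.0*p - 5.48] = 4.26000000000000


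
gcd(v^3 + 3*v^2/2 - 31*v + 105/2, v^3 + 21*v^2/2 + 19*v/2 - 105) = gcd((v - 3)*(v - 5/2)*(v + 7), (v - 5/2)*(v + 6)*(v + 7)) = v^2 + 9*v/2 - 35/2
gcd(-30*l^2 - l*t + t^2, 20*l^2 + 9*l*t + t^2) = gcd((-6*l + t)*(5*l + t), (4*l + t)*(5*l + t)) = 5*l + t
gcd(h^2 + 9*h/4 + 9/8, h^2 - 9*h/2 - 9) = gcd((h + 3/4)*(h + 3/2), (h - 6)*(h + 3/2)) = h + 3/2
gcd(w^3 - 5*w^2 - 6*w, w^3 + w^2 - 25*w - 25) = w + 1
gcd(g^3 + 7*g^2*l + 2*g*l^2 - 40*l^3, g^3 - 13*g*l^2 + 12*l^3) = g + 4*l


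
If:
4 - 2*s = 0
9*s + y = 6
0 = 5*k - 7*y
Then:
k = -84/5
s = 2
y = -12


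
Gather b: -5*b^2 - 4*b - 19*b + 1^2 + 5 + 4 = -5*b^2 - 23*b + 10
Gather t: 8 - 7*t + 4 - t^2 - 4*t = -t^2 - 11*t + 12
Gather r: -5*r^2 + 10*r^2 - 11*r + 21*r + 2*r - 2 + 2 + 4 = 5*r^2 + 12*r + 4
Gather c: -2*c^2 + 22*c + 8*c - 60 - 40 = -2*c^2 + 30*c - 100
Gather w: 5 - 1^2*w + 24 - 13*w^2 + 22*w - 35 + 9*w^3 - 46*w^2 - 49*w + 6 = 9*w^3 - 59*w^2 - 28*w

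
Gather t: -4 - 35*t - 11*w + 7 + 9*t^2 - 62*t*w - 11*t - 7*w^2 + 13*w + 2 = 9*t^2 + t*(-62*w - 46) - 7*w^2 + 2*w + 5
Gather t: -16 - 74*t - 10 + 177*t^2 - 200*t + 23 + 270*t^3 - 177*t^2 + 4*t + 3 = 270*t^3 - 270*t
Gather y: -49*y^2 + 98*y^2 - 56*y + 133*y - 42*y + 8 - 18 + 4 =49*y^2 + 35*y - 6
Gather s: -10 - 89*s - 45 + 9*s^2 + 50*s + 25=9*s^2 - 39*s - 30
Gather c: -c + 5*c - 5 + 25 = 4*c + 20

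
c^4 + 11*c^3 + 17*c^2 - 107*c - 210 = (c - 3)*(c + 2)*(c + 5)*(c + 7)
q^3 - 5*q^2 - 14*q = q*(q - 7)*(q + 2)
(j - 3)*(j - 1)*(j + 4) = j^3 - 13*j + 12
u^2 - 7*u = u*(u - 7)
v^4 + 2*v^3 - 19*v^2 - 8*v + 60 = (v - 3)*(v - 2)*(v + 2)*(v + 5)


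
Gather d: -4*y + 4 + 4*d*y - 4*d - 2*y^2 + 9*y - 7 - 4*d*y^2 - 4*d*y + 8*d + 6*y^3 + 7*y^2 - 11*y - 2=d*(4 - 4*y^2) + 6*y^3 + 5*y^2 - 6*y - 5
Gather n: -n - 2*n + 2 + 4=6 - 3*n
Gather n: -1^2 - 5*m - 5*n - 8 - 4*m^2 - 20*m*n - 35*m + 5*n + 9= -4*m^2 - 20*m*n - 40*m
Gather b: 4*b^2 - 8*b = 4*b^2 - 8*b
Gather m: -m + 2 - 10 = -m - 8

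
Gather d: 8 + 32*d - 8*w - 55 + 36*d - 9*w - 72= 68*d - 17*w - 119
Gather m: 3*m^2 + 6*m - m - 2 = 3*m^2 + 5*m - 2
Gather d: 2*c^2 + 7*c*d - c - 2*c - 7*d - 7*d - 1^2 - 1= 2*c^2 - 3*c + d*(7*c - 14) - 2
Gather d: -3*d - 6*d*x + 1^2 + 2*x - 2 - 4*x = d*(-6*x - 3) - 2*x - 1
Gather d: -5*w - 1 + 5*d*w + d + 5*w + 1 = d*(5*w + 1)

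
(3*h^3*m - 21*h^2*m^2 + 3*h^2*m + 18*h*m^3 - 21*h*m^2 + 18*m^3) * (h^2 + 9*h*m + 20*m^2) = 3*h^5*m + 6*h^4*m^2 + 3*h^4*m - 111*h^3*m^3 + 6*h^3*m^2 - 258*h^2*m^4 - 111*h^2*m^3 + 360*h*m^5 - 258*h*m^4 + 360*m^5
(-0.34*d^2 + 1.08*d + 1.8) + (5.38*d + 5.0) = -0.34*d^2 + 6.46*d + 6.8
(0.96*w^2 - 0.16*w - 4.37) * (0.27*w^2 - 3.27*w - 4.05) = 0.2592*w^4 - 3.1824*w^3 - 4.5447*w^2 + 14.9379*w + 17.6985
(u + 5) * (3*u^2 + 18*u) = 3*u^3 + 33*u^2 + 90*u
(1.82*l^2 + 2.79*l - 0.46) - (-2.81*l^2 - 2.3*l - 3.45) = 4.63*l^2 + 5.09*l + 2.99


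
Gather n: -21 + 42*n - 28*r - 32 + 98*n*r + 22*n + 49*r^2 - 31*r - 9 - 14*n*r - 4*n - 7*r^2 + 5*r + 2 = n*(84*r + 60) + 42*r^2 - 54*r - 60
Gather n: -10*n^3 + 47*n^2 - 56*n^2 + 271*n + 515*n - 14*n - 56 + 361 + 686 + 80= -10*n^3 - 9*n^2 + 772*n + 1071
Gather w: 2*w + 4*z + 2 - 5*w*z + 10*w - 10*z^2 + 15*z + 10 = w*(12 - 5*z) - 10*z^2 + 19*z + 12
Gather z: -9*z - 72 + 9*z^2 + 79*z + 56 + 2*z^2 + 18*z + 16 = 11*z^2 + 88*z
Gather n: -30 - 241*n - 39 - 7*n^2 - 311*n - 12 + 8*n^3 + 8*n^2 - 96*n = 8*n^3 + n^2 - 648*n - 81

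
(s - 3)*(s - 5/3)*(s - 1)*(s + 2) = s^4 - 11*s^3/3 - 5*s^2/3 + 43*s/3 - 10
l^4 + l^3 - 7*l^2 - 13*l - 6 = (l - 3)*(l + 1)^2*(l + 2)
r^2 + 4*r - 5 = (r - 1)*(r + 5)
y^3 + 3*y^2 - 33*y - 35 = (y - 5)*(y + 1)*(y + 7)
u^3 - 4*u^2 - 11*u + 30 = (u - 5)*(u - 2)*(u + 3)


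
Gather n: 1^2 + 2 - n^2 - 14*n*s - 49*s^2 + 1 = -n^2 - 14*n*s - 49*s^2 + 4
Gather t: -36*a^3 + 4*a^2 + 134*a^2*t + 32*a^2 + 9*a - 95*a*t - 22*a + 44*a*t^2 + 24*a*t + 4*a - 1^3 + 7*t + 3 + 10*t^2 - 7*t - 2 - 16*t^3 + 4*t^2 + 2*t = -36*a^3 + 36*a^2 - 9*a - 16*t^3 + t^2*(44*a + 14) + t*(134*a^2 - 71*a + 2)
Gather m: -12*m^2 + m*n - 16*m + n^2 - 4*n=-12*m^2 + m*(n - 16) + n^2 - 4*n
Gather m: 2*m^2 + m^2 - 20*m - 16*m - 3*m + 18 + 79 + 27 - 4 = 3*m^2 - 39*m + 120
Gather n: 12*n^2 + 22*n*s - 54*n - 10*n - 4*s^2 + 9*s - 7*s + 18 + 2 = 12*n^2 + n*(22*s - 64) - 4*s^2 + 2*s + 20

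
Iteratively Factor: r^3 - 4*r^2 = (r - 4)*(r^2) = r*(r - 4)*(r)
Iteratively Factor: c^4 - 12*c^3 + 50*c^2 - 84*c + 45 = (c - 3)*(c^3 - 9*c^2 + 23*c - 15) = (c - 3)^2*(c^2 - 6*c + 5) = (c - 3)^2*(c - 1)*(c - 5)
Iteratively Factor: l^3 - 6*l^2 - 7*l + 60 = (l + 3)*(l^2 - 9*l + 20) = (l - 5)*(l + 3)*(l - 4)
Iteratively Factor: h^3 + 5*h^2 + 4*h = (h + 4)*(h^2 + h) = h*(h + 4)*(h + 1)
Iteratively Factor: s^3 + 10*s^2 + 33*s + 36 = (s + 3)*(s^2 + 7*s + 12) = (s + 3)^2*(s + 4)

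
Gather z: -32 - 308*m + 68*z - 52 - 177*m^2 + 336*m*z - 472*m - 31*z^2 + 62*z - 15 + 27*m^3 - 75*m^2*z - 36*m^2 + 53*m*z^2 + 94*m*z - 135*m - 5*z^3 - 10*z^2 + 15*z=27*m^3 - 213*m^2 - 915*m - 5*z^3 + z^2*(53*m - 41) + z*(-75*m^2 + 430*m + 145) - 99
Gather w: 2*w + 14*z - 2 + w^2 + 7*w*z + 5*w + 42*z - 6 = w^2 + w*(7*z + 7) + 56*z - 8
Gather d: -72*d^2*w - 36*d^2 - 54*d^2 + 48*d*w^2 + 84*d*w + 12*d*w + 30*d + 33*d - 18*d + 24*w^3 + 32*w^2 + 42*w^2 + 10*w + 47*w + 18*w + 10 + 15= d^2*(-72*w - 90) + d*(48*w^2 + 96*w + 45) + 24*w^3 + 74*w^2 + 75*w + 25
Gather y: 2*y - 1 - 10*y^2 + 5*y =-10*y^2 + 7*y - 1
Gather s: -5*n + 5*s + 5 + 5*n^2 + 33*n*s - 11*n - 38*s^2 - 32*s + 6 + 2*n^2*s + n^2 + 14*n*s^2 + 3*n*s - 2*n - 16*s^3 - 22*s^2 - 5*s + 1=6*n^2 - 18*n - 16*s^3 + s^2*(14*n - 60) + s*(2*n^2 + 36*n - 32) + 12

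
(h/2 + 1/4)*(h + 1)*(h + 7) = h^3/2 + 17*h^2/4 + 11*h/2 + 7/4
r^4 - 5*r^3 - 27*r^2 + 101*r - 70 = (r - 7)*(r - 2)*(r - 1)*(r + 5)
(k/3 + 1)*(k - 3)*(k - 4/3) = k^3/3 - 4*k^2/9 - 3*k + 4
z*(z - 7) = z^2 - 7*z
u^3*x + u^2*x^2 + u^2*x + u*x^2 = u*(u + x)*(u*x + x)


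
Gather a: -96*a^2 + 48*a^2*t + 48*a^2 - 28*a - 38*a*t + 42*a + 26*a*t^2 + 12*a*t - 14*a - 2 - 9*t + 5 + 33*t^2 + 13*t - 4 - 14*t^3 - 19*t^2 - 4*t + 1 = a^2*(48*t - 48) + a*(26*t^2 - 26*t) - 14*t^3 + 14*t^2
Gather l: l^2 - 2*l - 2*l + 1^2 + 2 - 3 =l^2 - 4*l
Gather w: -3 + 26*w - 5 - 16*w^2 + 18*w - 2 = -16*w^2 + 44*w - 10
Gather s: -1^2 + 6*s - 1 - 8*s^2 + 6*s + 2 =-8*s^2 + 12*s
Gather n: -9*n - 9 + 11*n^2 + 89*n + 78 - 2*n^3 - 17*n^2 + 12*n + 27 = -2*n^3 - 6*n^2 + 92*n + 96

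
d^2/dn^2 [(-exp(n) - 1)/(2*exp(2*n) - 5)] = (-4*exp(4*n) - 16*exp(3*n) - 60*exp(2*n) - 40*exp(n) - 25)*exp(n)/(8*exp(6*n) - 60*exp(4*n) + 150*exp(2*n) - 125)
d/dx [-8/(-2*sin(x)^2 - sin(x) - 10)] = -8*(4*sin(x) + 1)*cos(x)/(sin(x) - cos(2*x) + 11)^2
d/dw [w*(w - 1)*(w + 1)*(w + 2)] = 4*w^3 + 6*w^2 - 2*w - 2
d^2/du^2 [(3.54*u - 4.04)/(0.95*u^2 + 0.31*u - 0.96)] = ((5.4812 - 20.178*u)*(0.95*u^2 + 0.31*u - 0.96) + (1.9*u + 0.31)*(3.54*u - 4.04)*(3.8*u + 0.62))/(0.95*u^2 + 0.31*u - 0.96)^3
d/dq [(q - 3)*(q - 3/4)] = 2*q - 15/4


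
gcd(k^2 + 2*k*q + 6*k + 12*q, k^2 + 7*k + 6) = k + 6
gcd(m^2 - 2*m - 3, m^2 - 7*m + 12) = m - 3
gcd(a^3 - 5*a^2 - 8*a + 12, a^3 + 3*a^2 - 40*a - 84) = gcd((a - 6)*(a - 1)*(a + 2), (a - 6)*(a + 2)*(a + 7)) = a^2 - 4*a - 12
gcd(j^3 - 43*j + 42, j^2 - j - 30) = j - 6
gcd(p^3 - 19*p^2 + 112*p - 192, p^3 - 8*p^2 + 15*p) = p - 3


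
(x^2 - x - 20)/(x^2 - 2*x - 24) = (x - 5)/(x - 6)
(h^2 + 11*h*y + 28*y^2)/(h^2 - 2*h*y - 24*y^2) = (-h - 7*y)/(-h + 6*y)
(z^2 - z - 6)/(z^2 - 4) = (z - 3)/(z - 2)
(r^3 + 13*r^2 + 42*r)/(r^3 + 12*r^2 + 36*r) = (r + 7)/(r + 6)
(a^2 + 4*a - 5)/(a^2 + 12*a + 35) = (a - 1)/(a + 7)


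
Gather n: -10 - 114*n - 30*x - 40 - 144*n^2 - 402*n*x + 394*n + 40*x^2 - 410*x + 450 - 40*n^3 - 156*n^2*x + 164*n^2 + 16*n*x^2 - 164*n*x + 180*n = -40*n^3 + n^2*(20 - 156*x) + n*(16*x^2 - 566*x + 460) + 40*x^2 - 440*x + 400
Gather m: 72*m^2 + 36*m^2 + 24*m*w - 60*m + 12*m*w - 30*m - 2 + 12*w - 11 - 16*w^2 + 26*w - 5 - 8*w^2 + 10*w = 108*m^2 + m*(36*w - 90) - 24*w^2 + 48*w - 18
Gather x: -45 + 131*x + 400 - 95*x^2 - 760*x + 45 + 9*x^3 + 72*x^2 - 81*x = 9*x^3 - 23*x^2 - 710*x + 400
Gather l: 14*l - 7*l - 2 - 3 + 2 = 7*l - 3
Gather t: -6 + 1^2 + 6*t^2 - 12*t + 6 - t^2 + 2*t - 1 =5*t^2 - 10*t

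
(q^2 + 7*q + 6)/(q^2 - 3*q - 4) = (q + 6)/(q - 4)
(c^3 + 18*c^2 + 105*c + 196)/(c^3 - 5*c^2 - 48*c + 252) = (c^2 + 11*c + 28)/(c^2 - 12*c + 36)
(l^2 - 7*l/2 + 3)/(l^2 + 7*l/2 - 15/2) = (l - 2)/(l + 5)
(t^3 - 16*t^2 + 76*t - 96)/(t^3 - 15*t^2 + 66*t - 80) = (t - 6)/(t - 5)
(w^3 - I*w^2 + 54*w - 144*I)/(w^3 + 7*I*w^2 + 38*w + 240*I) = (w - 3*I)/(w + 5*I)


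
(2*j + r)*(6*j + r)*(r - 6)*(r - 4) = 12*j^2*r^2 - 120*j^2*r + 288*j^2 + 8*j*r^3 - 80*j*r^2 + 192*j*r + r^4 - 10*r^3 + 24*r^2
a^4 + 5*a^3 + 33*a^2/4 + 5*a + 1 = (a + 1/2)^2*(a + 2)^2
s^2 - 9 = (s - 3)*(s + 3)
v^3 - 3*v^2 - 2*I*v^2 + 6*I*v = v*(v - 3)*(v - 2*I)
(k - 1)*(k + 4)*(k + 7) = k^3 + 10*k^2 + 17*k - 28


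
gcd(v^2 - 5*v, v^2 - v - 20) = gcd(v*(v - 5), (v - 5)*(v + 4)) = v - 5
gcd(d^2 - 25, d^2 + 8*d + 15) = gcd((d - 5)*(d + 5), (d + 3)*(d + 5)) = d + 5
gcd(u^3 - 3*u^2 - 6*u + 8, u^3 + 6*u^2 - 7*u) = u - 1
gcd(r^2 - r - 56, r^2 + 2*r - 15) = 1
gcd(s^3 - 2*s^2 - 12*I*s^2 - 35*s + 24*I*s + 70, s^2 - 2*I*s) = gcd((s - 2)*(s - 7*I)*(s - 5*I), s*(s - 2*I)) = 1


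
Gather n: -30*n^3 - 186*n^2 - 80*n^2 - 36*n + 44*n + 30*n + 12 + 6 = -30*n^3 - 266*n^2 + 38*n + 18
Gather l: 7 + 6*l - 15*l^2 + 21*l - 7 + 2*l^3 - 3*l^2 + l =2*l^3 - 18*l^2 + 28*l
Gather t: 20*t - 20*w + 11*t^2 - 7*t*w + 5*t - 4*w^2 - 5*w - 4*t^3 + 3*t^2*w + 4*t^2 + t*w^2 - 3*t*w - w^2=-4*t^3 + t^2*(3*w + 15) + t*(w^2 - 10*w + 25) - 5*w^2 - 25*w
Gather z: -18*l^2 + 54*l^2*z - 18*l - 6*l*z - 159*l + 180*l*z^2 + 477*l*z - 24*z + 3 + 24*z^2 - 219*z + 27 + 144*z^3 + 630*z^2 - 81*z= -18*l^2 - 177*l + 144*z^3 + z^2*(180*l + 654) + z*(54*l^2 + 471*l - 324) + 30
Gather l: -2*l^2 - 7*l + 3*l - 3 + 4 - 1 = -2*l^2 - 4*l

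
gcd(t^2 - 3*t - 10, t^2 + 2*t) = t + 2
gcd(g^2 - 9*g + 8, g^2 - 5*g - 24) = g - 8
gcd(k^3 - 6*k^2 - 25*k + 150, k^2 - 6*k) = k - 6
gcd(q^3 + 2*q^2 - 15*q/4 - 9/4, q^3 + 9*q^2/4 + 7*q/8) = q + 1/2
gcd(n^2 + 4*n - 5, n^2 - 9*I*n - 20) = 1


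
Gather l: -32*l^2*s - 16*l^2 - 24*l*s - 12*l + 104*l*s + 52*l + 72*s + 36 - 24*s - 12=l^2*(-32*s - 16) + l*(80*s + 40) + 48*s + 24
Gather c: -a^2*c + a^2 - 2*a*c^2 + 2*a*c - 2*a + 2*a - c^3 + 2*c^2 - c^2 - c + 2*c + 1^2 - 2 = a^2 - c^3 + c^2*(1 - 2*a) + c*(-a^2 + 2*a + 1) - 1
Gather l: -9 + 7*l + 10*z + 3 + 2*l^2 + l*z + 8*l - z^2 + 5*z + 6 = 2*l^2 + l*(z + 15) - z^2 + 15*z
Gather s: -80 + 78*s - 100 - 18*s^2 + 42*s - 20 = -18*s^2 + 120*s - 200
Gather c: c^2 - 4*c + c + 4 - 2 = c^2 - 3*c + 2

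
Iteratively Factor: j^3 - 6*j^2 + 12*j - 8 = (j - 2)*(j^2 - 4*j + 4) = (j - 2)^2*(j - 2)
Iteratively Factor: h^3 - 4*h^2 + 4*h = (h - 2)*(h^2 - 2*h) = (h - 2)^2*(h)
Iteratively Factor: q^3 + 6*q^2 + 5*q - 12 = (q + 3)*(q^2 + 3*q - 4) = (q - 1)*(q + 3)*(q + 4)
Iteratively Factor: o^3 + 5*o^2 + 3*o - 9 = (o + 3)*(o^2 + 2*o - 3) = (o + 3)^2*(o - 1)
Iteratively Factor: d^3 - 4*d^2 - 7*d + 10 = (d - 5)*(d^2 + d - 2) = (d - 5)*(d - 1)*(d + 2)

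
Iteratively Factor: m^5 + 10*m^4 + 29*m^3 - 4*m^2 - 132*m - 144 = (m + 3)*(m^4 + 7*m^3 + 8*m^2 - 28*m - 48) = (m + 2)*(m + 3)*(m^3 + 5*m^2 - 2*m - 24) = (m - 2)*(m + 2)*(m + 3)*(m^2 + 7*m + 12) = (m - 2)*(m + 2)*(m + 3)^2*(m + 4)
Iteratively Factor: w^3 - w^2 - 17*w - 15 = (w + 1)*(w^2 - 2*w - 15) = (w - 5)*(w + 1)*(w + 3)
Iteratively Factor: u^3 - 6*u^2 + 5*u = (u - 5)*(u^2 - u) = u*(u - 5)*(u - 1)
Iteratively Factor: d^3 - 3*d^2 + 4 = (d - 2)*(d^2 - d - 2) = (d - 2)*(d + 1)*(d - 2)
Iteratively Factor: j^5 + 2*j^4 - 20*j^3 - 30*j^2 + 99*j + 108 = (j + 3)*(j^4 - j^3 - 17*j^2 + 21*j + 36) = (j + 1)*(j + 3)*(j^3 - 2*j^2 - 15*j + 36) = (j - 3)*(j + 1)*(j + 3)*(j^2 + j - 12) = (j - 3)*(j + 1)*(j + 3)*(j + 4)*(j - 3)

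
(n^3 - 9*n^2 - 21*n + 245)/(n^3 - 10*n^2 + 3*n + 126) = (n^2 - 2*n - 35)/(n^2 - 3*n - 18)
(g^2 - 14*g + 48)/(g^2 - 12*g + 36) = (g - 8)/(g - 6)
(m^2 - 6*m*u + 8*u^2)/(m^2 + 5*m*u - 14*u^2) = (m - 4*u)/(m + 7*u)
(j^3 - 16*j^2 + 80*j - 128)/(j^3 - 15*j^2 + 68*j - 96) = (j - 4)/(j - 3)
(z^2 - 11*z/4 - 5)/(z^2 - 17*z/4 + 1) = (4*z + 5)/(4*z - 1)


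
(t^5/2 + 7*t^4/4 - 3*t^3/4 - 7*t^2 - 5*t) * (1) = t^5/2 + 7*t^4/4 - 3*t^3/4 - 7*t^2 - 5*t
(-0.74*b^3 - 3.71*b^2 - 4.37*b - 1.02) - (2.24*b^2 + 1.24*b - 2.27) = -0.74*b^3 - 5.95*b^2 - 5.61*b + 1.25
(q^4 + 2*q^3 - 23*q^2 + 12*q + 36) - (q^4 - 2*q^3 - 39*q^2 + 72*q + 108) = 4*q^3 + 16*q^2 - 60*q - 72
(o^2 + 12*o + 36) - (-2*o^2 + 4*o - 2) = 3*o^2 + 8*o + 38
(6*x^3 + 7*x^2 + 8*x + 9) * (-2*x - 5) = -12*x^4 - 44*x^3 - 51*x^2 - 58*x - 45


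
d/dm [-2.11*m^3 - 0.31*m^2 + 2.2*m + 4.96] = -6.33*m^2 - 0.62*m + 2.2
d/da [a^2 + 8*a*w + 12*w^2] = 2*a + 8*w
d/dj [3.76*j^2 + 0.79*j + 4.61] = 7.52*j + 0.79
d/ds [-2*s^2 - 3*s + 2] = -4*s - 3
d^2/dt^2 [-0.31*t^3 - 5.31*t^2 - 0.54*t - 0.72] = -1.86*t - 10.62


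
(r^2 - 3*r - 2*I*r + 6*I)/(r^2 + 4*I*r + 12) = (r - 3)/(r + 6*I)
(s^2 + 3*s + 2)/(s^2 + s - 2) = (s + 1)/(s - 1)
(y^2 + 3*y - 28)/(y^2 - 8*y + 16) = (y + 7)/(y - 4)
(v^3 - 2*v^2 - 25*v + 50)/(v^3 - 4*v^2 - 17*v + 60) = (v^2 + 3*v - 10)/(v^2 + v - 12)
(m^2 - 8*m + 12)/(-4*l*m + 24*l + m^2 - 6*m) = (2 - m)/(4*l - m)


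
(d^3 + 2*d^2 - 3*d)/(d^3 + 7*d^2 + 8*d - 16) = d*(d + 3)/(d^2 + 8*d + 16)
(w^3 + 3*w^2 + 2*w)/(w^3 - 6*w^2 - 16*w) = (w + 1)/(w - 8)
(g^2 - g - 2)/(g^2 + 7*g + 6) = (g - 2)/(g + 6)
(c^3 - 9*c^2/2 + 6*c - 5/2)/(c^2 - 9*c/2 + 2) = (2*c^3 - 9*c^2 + 12*c - 5)/(2*c^2 - 9*c + 4)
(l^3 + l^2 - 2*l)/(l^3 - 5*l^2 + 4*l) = (l + 2)/(l - 4)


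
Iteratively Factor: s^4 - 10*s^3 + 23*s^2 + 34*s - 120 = (s - 4)*(s^3 - 6*s^2 - s + 30) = (s - 5)*(s - 4)*(s^2 - s - 6) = (s - 5)*(s - 4)*(s - 3)*(s + 2)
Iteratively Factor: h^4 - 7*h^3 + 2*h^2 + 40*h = (h - 4)*(h^3 - 3*h^2 - 10*h) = h*(h - 4)*(h^2 - 3*h - 10) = h*(h - 4)*(h + 2)*(h - 5)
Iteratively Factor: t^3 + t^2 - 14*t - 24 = (t + 3)*(t^2 - 2*t - 8) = (t + 2)*(t + 3)*(t - 4)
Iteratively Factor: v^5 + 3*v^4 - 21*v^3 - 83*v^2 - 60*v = (v)*(v^4 + 3*v^3 - 21*v^2 - 83*v - 60) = v*(v + 3)*(v^3 - 21*v - 20) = v*(v + 3)*(v + 4)*(v^2 - 4*v - 5) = v*(v - 5)*(v + 3)*(v + 4)*(v + 1)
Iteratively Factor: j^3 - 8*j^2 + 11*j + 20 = (j - 4)*(j^2 - 4*j - 5) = (j - 5)*(j - 4)*(j + 1)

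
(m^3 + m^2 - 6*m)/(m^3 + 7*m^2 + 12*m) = (m - 2)/(m + 4)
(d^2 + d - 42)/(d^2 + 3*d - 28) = (d - 6)/(d - 4)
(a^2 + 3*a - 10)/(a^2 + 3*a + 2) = (a^2 + 3*a - 10)/(a^2 + 3*a + 2)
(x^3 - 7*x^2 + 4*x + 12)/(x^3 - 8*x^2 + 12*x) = (x + 1)/x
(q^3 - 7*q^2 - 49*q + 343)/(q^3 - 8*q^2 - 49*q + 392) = (q - 7)/(q - 8)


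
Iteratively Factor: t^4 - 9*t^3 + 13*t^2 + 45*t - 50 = (t - 5)*(t^3 - 4*t^2 - 7*t + 10) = (t - 5)^2*(t^2 + t - 2) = (t - 5)^2*(t + 2)*(t - 1)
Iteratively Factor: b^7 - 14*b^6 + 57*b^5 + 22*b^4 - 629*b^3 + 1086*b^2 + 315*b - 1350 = (b - 3)*(b^6 - 11*b^5 + 24*b^4 + 94*b^3 - 347*b^2 + 45*b + 450) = (b - 5)*(b - 3)*(b^5 - 6*b^4 - 6*b^3 + 64*b^2 - 27*b - 90) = (b - 5)*(b - 3)*(b + 3)*(b^4 - 9*b^3 + 21*b^2 + b - 30) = (b - 5)*(b - 3)*(b + 1)*(b + 3)*(b^3 - 10*b^2 + 31*b - 30) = (b - 5)*(b - 3)^2*(b + 1)*(b + 3)*(b^2 - 7*b + 10) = (b - 5)*(b - 3)^2*(b - 2)*(b + 1)*(b + 3)*(b - 5)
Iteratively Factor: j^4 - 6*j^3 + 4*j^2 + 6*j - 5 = (j - 5)*(j^3 - j^2 - j + 1) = (j - 5)*(j + 1)*(j^2 - 2*j + 1) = (j - 5)*(j - 1)*(j + 1)*(j - 1)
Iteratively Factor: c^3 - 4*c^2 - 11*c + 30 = (c - 5)*(c^2 + c - 6) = (c - 5)*(c + 3)*(c - 2)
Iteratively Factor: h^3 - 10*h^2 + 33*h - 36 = (h - 3)*(h^2 - 7*h + 12) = (h - 3)^2*(h - 4)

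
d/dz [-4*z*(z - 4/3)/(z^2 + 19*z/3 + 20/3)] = 4*(-69*z^2 - 120*z + 80)/(9*z^4 + 114*z^3 + 481*z^2 + 760*z + 400)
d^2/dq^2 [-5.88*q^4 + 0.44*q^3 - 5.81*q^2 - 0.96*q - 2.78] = -70.56*q^2 + 2.64*q - 11.62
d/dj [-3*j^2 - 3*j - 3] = -6*j - 3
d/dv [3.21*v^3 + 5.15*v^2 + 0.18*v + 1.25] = 9.63*v^2 + 10.3*v + 0.18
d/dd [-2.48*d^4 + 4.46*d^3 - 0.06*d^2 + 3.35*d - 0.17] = -9.92*d^3 + 13.38*d^2 - 0.12*d + 3.35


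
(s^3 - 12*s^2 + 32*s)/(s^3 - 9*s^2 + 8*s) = (s - 4)/(s - 1)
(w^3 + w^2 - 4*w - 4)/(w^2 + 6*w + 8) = (w^2 - w - 2)/(w + 4)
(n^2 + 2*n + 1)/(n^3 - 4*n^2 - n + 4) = (n + 1)/(n^2 - 5*n + 4)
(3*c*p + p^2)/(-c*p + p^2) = (3*c + p)/(-c + p)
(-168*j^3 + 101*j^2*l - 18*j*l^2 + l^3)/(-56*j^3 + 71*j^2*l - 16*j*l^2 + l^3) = (3*j - l)/(j - l)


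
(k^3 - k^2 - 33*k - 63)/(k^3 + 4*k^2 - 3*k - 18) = (k - 7)/(k - 2)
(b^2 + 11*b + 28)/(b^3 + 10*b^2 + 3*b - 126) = (b + 4)/(b^2 + 3*b - 18)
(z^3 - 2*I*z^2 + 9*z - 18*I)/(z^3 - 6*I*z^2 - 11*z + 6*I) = (z + 3*I)/(z - I)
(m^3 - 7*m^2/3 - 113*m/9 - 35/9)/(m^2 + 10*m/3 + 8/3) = (9*m^3 - 21*m^2 - 113*m - 35)/(3*(3*m^2 + 10*m + 8))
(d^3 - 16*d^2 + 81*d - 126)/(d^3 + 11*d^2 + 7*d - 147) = (d^2 - 13*d + 42)/(d^2 + 14*d + 49)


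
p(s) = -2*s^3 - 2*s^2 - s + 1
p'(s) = -6*s^2 - 4*s - 1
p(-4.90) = 193.18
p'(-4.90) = -125.46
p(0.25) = 0.59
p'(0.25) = -2.38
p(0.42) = 0.08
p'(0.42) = -3.74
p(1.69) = -16.06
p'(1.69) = -24.90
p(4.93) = -292.19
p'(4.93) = -166.55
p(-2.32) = 17.53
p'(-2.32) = -24.01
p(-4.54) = 151.47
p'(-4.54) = -106.51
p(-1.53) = 5.01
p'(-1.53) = -8.93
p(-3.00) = 40.00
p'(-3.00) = -43.00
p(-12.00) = 3181.00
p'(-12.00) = -817.00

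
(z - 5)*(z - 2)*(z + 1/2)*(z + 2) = z^4 - 9*z^3/2 - 13*z^2/2 + 18*z + 10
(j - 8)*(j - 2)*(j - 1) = j^3 - 11*j^2 + 26*j - 16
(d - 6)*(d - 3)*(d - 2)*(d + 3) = d^4 - 8*d^3 + 3*d^2 + 72*d - 108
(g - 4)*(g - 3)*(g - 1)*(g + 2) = g^4 - 6*g^3 + 3*g^2 + 26*g - 24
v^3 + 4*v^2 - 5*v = v*(v - 1)*(v + 5)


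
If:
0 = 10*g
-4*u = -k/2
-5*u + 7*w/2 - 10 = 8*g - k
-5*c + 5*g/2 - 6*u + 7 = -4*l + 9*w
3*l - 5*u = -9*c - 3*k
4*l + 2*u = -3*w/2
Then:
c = -11801/2837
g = 0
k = 49968/2837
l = -4155/2837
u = 6246/2837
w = 2752/2837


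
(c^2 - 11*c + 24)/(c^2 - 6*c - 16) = (c - 3)/(c + 2)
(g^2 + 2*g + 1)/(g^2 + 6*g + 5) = (g + 1)/(g + 5)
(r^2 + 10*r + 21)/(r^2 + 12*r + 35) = (r + 3)/(r + 5)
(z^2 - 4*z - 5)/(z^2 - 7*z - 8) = (z - 5)/(z - 8)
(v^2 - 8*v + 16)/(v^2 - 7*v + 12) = (v - 4)/(v - 3)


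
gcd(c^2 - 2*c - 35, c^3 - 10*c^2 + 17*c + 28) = c - 7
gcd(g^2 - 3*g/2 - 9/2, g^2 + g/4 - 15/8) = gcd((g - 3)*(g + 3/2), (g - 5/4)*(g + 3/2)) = g + 3/2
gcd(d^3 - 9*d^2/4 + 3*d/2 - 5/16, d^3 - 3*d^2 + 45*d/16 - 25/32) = d^2 - 7*d/4 + 5/8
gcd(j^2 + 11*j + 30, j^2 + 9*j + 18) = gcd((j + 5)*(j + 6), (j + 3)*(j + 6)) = j + 6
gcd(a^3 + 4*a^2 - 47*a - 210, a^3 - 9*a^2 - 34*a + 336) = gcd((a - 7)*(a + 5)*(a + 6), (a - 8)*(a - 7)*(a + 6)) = a^2 - a - 42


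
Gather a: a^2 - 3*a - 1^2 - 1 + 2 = a^2 - 3*a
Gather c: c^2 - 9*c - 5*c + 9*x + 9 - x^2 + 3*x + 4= c^2 - 14*c - x^2 + 12*x + 13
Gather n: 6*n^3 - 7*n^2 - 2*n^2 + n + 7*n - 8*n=6*n^3 - 9*n^2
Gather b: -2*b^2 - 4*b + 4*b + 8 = 8 - 2*b^2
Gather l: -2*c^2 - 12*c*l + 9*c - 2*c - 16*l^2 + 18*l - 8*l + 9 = -2*c^2 + 7*c - 16*l^2 + l*(10 - 12*c) + 9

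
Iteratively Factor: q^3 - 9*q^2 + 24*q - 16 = (q - 1)*(q^2 - 8*q + 16) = (q - 4)*(q - 1)*(q - 4)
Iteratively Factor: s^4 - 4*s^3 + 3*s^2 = (s - 1)*(s^3 - 3*s^2) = (s - 3)*(s - 1)*(s^2) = s*(s - 3)*(s - 1)*(s)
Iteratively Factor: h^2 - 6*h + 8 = (h - 4)*(h - 2)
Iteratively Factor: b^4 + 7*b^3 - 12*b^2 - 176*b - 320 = (b + 4)*(b^3 + 3*b^2 - 24*b - 80) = (b - 5)*(b + 4)*(b^2 + 8*b + 16) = (b - 5)*(b + 4)^2*(b + 4)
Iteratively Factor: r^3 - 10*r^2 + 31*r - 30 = (r - 3)*(r^2 - 7*r + 10) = (r - 3)*(r - 2)*(r - 5)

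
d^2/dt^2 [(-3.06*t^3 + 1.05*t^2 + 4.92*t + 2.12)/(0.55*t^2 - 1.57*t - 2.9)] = (-8.88178419700125e-16*t^5 + 7.105427357601e-15*t^4 - 20.056638*t^3 - 69.69678*t^2 - 118.30692*t - 9.92654399999999)/(0.166375*t^6 - 1.424775*t^5 + 1.435335*t^4 + 11.155007*t^3 - 7.56813*t^2 - 39.6111*t - 24.389)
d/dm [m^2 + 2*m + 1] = 2*m + 2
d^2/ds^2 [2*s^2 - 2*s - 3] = 4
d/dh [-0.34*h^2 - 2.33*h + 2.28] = -0.68*h - 2.33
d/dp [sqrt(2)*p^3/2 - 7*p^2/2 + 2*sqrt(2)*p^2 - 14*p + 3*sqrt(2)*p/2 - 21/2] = 3*sqrt(2)*p^2/2 - 7*p + 4*sqrt(2)*p - 14 + 3*sqrt(2)/2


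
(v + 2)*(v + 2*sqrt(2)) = v^2 + 2*v + 2*sqrt(2)*v + 4*sqrt(2)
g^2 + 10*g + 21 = (g + 3)*(g + 7)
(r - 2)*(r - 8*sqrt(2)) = r^2 - 8*sqrt(2)*r - 2*r + 16*sqrt(2)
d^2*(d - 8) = d^3 - 8*d^2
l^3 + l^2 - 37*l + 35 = (l - 5)*(l - 1)*(l + 7)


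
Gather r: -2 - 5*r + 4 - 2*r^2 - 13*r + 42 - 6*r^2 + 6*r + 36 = -8*r^2 - 12*r + 80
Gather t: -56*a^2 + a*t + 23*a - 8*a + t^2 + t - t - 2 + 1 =-56*a^2 + a*t + 15*a + t^2 - 1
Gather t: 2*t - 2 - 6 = 2*t - 8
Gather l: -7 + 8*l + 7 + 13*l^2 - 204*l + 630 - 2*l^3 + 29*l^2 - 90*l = -2*l^3 + 42*l^2 - 286*l + 630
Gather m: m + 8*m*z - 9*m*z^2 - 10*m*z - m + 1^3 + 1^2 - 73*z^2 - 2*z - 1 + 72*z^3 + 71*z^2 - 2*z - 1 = m*(-9*z^2 - 2*z) + 72*z^3 - 2*z^2 - 4*z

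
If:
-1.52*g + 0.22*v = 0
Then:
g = 0.144736842105263*v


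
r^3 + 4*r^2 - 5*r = r*(r - 1)*(r + 5)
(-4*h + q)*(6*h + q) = -24*h^2 + 2*h*q + q^2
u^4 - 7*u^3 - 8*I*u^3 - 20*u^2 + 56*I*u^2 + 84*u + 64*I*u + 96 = (u - 8)*(u + 1)*(u - 6*I)*(u - 2*I)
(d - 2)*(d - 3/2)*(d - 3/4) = d^3 - 17*d^2/4 + 45*d/8 - 9/4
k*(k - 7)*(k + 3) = k^3 - 4*k^2 - 21*k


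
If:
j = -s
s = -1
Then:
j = 1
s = -1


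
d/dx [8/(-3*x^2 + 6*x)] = 16*(x - 1)/(3*x^2*(x - 2)^2)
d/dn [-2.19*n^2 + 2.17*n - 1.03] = 2.17 - 4.38*n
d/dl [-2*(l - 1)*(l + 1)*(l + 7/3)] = -6*l^2 - 28*l/3 + 2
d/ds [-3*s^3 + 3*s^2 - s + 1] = -9*s^2 + 6*s - 1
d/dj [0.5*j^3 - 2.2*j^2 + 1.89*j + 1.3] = 1.5*j^2 - 4.4*j + 1.89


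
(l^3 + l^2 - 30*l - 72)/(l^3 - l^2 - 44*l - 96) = (l - 6)/(l - 8)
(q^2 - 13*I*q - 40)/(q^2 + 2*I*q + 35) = (q - 8*I)/(q + 7*I)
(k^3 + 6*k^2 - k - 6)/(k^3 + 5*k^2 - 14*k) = (k^3 + 6*k^2 - k - 6)/(k*(k^2 + 5*k - 14))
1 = 1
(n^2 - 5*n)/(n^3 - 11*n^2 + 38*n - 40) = n/(n^2 - 6*n + 8)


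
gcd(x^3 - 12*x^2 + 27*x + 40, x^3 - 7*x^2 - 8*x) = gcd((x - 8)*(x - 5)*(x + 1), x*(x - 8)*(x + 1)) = x^2 - 7*x - 8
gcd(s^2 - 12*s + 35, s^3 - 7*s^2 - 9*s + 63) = s - 7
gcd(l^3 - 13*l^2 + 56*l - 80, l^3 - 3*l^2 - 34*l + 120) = l^2 - 9*l + 20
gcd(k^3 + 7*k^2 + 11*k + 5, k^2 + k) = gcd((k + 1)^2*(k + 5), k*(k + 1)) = k + 1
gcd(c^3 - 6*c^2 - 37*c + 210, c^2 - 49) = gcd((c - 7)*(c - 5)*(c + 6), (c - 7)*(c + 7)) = c - 7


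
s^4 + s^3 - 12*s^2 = s^2*(s - 3)*(s + 4)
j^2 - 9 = (j - 3)*(j + 3)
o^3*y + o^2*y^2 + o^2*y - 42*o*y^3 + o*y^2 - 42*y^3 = (o - 6*y)*(o + 7*y)*(o*y + y)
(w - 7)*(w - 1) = w^2 - 8*w + 7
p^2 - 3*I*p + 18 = (p - 6*I)*(p + 3*I)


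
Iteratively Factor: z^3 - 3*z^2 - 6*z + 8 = (z - 4)*(z^2 + z - 2) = (z - 4)*(z + 2)*(z - 1)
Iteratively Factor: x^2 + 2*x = (x)*(x + 2)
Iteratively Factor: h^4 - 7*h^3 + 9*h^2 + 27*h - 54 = (h - 3)*(h^3 - 4*h^2 - 3*h + 18) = (h - 3)^2*(h^2 - h - 6) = (h - 3)^3*(h + 2)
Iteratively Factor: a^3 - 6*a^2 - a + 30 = (a - 3)*(a^2 - 3*a - 10) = (a - 5)*(a - 3)*(a + 2)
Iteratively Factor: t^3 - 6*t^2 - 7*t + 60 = (t - 4)*(t^2 - 2*t - 15) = (t - 4)*(t + 3)*(t - 5)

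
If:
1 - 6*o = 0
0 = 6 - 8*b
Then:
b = 3/4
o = 1/6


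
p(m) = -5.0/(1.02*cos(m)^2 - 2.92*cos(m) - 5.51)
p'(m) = -5.0*(2.04*sin(m)*cos(m) - 2.92*sin(m))/(1.02*cos(m)^2 - 2.92*cos(m) - 5.51)^2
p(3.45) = 2.78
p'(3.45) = -2.27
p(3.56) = 2.51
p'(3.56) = -2.45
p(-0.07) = 0.67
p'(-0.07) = -0.01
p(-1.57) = 0.91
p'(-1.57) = -0.48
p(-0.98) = 0.73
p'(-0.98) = -0.16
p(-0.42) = 0.68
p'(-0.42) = -0.04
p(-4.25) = 1.25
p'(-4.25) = 1.07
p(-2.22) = 1.48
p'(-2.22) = -1.45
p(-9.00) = 2.50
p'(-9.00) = -2.46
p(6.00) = 0.68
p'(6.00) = -0.02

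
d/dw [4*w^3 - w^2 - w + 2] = 12*w^2 - 2*w - 1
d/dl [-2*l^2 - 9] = -4*l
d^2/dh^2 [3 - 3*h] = 0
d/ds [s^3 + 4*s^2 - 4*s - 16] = 3*s^2 + 8*s - 4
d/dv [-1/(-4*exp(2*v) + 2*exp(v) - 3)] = (2 - 8*exp(v))*exp(v)/(4*exp(2*v) - 2*exp(v) + 3)^2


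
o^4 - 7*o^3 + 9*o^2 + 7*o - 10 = (o - 5)*(o - 2)*(o - 1)*(o + 1)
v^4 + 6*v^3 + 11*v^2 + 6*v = v*(v + 1)*(v + 2)*(v + 3)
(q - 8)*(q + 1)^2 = q^3 - 6*q^2 - 15*q - 8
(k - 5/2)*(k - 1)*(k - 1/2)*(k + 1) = k^4 - 3*k^3 + k^2/4 + 3*k - 5/4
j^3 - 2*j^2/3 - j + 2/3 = (j - 1)*(j - 2/3)*(j + 1)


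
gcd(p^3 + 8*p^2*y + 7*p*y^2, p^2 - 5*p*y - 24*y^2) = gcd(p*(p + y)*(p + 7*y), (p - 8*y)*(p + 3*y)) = 1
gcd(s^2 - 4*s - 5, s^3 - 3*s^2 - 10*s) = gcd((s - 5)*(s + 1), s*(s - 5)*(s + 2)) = s - 5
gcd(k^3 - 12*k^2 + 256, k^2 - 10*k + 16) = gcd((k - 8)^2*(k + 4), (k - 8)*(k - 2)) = k - 8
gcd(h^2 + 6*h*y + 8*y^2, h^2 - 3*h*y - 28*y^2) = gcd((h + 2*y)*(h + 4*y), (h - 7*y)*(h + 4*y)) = h + 4*y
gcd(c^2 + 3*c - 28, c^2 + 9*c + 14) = c + 7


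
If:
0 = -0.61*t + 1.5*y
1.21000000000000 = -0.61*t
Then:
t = -1.98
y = -0.81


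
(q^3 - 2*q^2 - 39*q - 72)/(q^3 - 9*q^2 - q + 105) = (q^2 - 5*q - 24)/(q^2 - 12*q + 35)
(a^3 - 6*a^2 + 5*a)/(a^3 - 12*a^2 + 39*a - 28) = a*(a - 5)/(a^2 - 11*a + 28)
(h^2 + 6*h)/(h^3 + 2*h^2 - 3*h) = (h + 6)/(h^2 + 2*h - 3)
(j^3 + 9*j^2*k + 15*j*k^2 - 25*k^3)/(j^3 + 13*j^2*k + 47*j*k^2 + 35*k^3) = (j^2 + 4*j*k - 5*k^2)/(j^2 + 8*j*k + 7*k^2)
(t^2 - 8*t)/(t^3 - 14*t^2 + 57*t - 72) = t/(t^2 - 6*t + 9)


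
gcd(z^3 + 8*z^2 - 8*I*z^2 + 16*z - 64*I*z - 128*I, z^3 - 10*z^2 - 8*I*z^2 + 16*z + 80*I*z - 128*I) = z - 8*I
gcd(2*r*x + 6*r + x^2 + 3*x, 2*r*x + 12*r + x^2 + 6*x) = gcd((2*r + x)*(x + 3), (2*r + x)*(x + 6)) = 2*r + x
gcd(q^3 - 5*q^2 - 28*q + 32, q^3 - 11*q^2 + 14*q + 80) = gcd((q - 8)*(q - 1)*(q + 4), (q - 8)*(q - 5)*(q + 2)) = q - 8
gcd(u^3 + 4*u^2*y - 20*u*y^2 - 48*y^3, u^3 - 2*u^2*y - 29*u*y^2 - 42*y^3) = u + 2*y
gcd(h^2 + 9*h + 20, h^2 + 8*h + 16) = h + 4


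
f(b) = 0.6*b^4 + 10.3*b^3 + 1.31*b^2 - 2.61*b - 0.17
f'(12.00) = 8625.63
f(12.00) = 30397.15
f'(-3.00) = 202.83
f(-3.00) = -210.05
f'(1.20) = 49.18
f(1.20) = 17.63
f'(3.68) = 545.10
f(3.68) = 631.31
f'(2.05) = 153.29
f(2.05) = 99.32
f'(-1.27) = 38.99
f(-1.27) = -14.28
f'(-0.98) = 22.24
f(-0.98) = -5.49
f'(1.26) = 54.55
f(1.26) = 20.74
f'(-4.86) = 439.00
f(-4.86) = -804.16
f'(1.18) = 47.45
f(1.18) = 16.66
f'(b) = 2.4*b^3 + 30.9*b^2 + 2.62*b - 2.61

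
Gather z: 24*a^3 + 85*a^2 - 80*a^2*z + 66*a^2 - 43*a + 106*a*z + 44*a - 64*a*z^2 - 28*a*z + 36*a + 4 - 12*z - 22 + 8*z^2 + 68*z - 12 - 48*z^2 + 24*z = 24*a^3 + 151*a^2 + 37*a + z^2*(-64*a - 40) + z*(-80*a^2 + 78*a + 80) - 30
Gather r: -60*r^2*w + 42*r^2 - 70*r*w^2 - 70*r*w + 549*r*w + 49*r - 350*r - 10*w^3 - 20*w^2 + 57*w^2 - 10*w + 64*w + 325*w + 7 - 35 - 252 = r^2*(42 - 60*w) + r*(-70*w^2 + 479*w - 301) - 10*w^3 + 37*w^2 + 379*w - 280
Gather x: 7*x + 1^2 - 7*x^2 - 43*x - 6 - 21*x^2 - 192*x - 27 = -28*x^2 - 228*x - 32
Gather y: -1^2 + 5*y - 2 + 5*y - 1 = 10*y - 4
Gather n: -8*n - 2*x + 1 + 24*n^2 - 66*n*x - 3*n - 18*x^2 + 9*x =24*n^2 + n*(-66*x - 11) - 18*x^2 + 7*x + 1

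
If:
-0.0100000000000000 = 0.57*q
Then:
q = -0.02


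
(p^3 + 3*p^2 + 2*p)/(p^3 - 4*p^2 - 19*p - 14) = p/(p - 7)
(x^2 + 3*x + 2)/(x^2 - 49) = (x^2 + 3*x + 2)/(x^2 - 49)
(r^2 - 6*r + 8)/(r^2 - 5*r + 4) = (r - 2)/(r - 1)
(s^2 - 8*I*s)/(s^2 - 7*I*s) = (s - 8*I)/(s - 7*I)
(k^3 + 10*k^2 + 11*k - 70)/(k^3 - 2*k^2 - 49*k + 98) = (k + 5)/(k - 7)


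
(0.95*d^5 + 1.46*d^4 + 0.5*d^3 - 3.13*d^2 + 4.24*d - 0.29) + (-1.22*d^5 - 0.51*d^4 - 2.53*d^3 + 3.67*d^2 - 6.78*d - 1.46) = -0.27*d^5 + 0.95*d^4 - 2.03*d^3 + 0.54*d^2 - 2.54*d - 1.75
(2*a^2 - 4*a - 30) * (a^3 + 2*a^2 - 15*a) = 2*a^5 - 68*a^3 + 450*a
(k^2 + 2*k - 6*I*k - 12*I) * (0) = 0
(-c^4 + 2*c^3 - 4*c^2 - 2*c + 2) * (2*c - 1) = -2*c^5 + 5*c^4 - 10*c^3 + 6*c - 2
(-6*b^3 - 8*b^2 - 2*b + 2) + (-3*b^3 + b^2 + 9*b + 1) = -9*b^3 - 7*b^2 + 7*b + 3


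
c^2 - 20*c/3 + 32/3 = (c - 4)*(c - 8/3)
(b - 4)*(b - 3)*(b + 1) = b^3 - 6*b^2 + 5*b + 12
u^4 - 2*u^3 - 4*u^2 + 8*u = u*(u - 2)^2*(u + 2)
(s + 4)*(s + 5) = s^2 + 9*s + 20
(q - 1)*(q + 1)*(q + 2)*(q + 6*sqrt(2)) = q^4 + 2*q^3 + 6*sqrt(2)*q^3 - q^2 + 12*sqrt(2)*q^2 - 6*sqrt(2)*q - 2*q - 12*sqrt(2)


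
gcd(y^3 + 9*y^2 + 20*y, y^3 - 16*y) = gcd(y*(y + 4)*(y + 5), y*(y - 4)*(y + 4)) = y^2 + 4*y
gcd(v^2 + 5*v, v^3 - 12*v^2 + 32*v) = v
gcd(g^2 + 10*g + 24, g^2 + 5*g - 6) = g + 6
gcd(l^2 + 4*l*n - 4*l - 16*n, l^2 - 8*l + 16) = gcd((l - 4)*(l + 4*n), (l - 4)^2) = l - 4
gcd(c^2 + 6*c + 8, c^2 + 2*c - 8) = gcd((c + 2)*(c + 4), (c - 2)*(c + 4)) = c + 4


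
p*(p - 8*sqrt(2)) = p^2 - 8*sqrt(2)*p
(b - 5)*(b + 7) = b^2 + 2*b - 35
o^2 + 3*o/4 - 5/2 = (o - 5/4)*(o + 2)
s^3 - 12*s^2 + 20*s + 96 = (s - 8)*(s - 6)*(s + 2)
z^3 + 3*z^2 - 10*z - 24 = (z - 3)*(z + 2)*(z + 4)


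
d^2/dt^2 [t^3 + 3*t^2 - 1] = 6*t + 6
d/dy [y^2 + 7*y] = 2*y + 7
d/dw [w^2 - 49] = 2*w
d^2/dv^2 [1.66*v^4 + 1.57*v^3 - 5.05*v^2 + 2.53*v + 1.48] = 19.92*v^2 + 9.42*v - 10.1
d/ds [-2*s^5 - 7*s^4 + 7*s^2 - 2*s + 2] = -10*s^4 - 28*s^3 + 14*s - 2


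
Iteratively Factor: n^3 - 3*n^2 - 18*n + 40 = (n + 4)*(n^2 - 7*n + 10) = (n - 5)*(n + 4)*(n - 2)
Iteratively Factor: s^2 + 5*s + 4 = (s + 4)*(s + 1)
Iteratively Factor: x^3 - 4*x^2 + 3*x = (x - 1)*(x^2 - 3*x) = (x - 3)*(x - 1)*(x)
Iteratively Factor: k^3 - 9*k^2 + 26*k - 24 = (k - 3)*(k^2 - 6*k + 8) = (k - 3)*(k - 2)*(k - 4)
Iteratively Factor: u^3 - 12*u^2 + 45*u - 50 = (u - 2)*(u^2 - 10*u + 25) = (u - 5)*(u - 2)*(u - 5)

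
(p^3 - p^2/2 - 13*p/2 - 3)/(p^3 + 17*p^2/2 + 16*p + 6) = (p - 3)/(p + 6)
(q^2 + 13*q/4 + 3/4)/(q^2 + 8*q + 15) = (q + 1/4)/(q + 5)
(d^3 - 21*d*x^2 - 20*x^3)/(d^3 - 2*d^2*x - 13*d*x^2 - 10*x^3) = (d + 4*x)/(d + 2*x)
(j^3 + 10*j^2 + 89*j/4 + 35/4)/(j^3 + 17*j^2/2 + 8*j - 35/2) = (j + 1/2)/(j - 1)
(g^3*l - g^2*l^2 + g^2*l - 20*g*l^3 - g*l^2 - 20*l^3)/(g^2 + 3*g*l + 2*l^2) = l*(g^3 - g^2*l + g^2 - 20*g*l^2 - g*l - 20*l^2)/(g^2 + 3*g*l + 2*l^2)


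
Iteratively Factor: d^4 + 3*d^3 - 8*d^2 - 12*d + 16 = (d + 4)*(d^3 - d^2 - 4*d + 4) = (d + 2)*(d + 4)*(d^2 - 3*d + 2) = (d - 2)*(d + 2)*(d + 4)*(d - 1)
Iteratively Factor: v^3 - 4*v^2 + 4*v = (v - 2)*(v^2 - 2*v) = (v - 2)^2*(v)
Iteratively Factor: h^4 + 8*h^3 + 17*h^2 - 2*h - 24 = (h + 4)*(h^3 + 4*h^2 + h - 6) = (h - 1)*(h + 4)*(h^2 + 5*h + 6) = (h - 1)*(h + 2)*(h + 4)*(h + 3)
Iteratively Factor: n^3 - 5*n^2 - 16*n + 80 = (n - 5)*(n^2 - 16) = (n - 5)*(n - 4)*(n + 4)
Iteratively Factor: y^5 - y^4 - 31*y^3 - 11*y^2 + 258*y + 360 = (y + 3)*(y^4 - 4*y^3 - 19*y^2 + 46*y + 120) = (y + 2)*(y + 3)*(y^3 - 6*y^2 - 7*y + 60) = (y - 5)*(y + 2)*(y + 3)*(y^2 - y - 12) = (y - 5)*(y - 4)*(y + 2)*(y + 3)*(y + 3)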